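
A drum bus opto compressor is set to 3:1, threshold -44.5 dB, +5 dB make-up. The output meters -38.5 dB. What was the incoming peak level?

-41.5 dB

Stripping the +5 dB make-up gives -43.5 dB at the gain stage.
The compressed level sits -43.5 − (-44.5) = 1 dB over threshold.
Input overshoot = R × output overshoot = 3 dB → input = -44.5 + 3 = -41.5 dB.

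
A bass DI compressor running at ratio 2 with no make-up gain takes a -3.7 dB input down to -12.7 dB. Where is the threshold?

Let T be the threshold. Output overshoot = (input overshoot)/R, so -12.7 − T = (-3.7 − T)/2.
2·(-12.7 − T) = -3.7 − T → 1·T = -25.4 − (-3.7) = -21.7.
T = -21.7/1 = -21.7 dB.

-21.7 dB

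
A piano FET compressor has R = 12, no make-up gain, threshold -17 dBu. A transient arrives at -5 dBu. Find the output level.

-5 dBu sits 12 dB over threshold.
12:1 compression reduces that to 12/12 = 1 dB over.
So the level is -17 + 1 = -16 dBu.

-16 dBu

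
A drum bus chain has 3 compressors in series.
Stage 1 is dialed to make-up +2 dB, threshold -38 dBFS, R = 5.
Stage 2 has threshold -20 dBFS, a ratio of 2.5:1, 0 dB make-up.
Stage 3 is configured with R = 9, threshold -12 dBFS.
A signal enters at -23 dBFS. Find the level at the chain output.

Stage 1: -23 dBFS is 15 dB over -38 dBFS; at 5:1 that becomes 3 dB over, giving -35 dBFS; +2 dB make-up → -33 dBFS.
Stage 2: below threshold (-33 ≤ -20); passes unchanged; output -33 dBFS.
Stage 3: below threshold (-33 ≤ -12); passes unchanged; output -33 dBFS.

-33 dBFS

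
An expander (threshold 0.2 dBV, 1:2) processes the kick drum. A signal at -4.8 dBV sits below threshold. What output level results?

-9.8 dBV

Undershoot = 0.2 − (-4.8) = 5 dB.
At 1:2, that expands to 10 dB under threshold.
Output = 0.2 − 10 = -9.8 dBV.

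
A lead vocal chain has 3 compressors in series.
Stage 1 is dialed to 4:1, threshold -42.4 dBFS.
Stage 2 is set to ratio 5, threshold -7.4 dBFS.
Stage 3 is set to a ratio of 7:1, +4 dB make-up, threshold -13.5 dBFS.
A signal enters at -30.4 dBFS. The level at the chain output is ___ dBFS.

-35.4 dBFS

Stage 1: 12 dB above -42.4 dBFS, reduced 4:1 to 3 dB above → -39.4 dBFS.
Stage 2: -39.4 dBFS ≤ -7.4 dBFS, so stage 2 doesn't engage; output -39.4 dBFS.
Stage 3: -39.4 dBFS ≤ -13.5 dBFS, so stage 3 doesn't engage; make-up brings it to -35.4 dBFS.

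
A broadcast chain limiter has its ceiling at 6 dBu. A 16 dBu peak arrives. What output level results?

At ∞:1, everything above 6 dBu is held at the ceiling.

6 dBu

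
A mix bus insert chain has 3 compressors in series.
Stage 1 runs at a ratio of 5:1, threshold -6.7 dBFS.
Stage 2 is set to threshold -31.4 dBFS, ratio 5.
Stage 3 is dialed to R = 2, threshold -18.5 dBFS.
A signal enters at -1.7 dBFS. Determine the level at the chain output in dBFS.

-26.26 dBFS

Stage 1: overshoot 5 dB → 5/5 = 1 dB → -5.7 dBFS.
Stage 2: -5.7 dBFS is 25.7 dB over -31.4 dBFS; at 5:1 that becomes 5.14 dB over, giving -26.26 dBFS.
Stage 3: -26.26 dBFS ≤ -18.5 dBFS, so stage 3 doesn't engage; output -26.26 dBFS.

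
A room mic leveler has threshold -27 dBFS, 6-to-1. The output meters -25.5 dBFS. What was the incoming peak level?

The compressed level sits -25.5 − (-27) = 1.5 dB over threshold.
Input overshoot = R × output overshoot = 9 dB → input = -27 + 9 = -18 dBFS.

-18 dBFS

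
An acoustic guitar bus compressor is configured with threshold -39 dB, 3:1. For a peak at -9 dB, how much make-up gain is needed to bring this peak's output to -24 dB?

5 dB

Overshoot 30 dB → 30/3 = 10 dB after compression, so the compressed level is -39 + 10 = -29 dB.
Make-up = target − compressed = -24 − (-29) = 5 dB.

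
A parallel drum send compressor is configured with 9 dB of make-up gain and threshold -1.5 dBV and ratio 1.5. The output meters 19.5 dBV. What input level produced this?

Remove make-up: 19.5 − 9 = 10.5 dBV.
That's 12 dB above the -1.5 dBV threshold.
Undo the ratio: input overshoot = 12 × 1.5 = 18 dB, giving input = 16.5 dBV.

16.5 dBV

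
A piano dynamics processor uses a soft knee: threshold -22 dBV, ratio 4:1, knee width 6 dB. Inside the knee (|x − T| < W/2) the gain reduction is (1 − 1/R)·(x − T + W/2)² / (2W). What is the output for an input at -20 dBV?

-21.5625 dBV

x − T + W/2 = -20 − (-22) + 3 = 5.
GR = (1 − 1/4) × 5² / 12 = 0.75 × 25 / 12 = 1.5625 dB.
Output = -20 − 1.5625 = -21.5625 dBV.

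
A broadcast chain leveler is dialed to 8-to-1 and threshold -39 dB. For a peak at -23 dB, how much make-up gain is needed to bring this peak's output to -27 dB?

Overshoot 16 dB → 16/8 = 2 dB after compression, so the compressed level is -39 + 2 = -37 dB.
Make-up = target − compressed = -27 − (-37) = 10 dB.

10 dB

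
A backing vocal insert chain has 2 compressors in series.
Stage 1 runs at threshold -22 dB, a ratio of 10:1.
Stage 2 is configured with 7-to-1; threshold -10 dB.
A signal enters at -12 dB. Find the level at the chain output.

Stage 1: 10 dB above -22 dB, reduced 10:1 to 1 dB above → -21 dB.
Stage 2: -21 dB ≤ -10 dB, so stage 2 doesn't engage; output -21 dB.

-21 dB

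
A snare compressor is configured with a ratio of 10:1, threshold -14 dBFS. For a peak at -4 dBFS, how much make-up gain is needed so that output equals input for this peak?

Without make-up, output = threshold + overshoot/10 = -14 + 1 = -13 dBFS.
Gap to target: 9 dB.

9 dB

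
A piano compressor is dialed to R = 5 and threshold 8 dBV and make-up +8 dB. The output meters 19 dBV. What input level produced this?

23 dBV

Remove make-up: 19 − 8 = 11 dBV.
The compressed level sits 11 − 8 = 3 dB over threshold.
Before 5:1 compression the overshoot was 3 × 5 = 15 dB, so input = 8 + 15 = 23 dBV.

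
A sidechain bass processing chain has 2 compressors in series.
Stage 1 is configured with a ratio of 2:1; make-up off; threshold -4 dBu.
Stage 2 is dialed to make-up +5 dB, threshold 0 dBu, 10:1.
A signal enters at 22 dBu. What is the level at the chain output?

5.9 dBu

Stage 1: 26 dB above -4 dBu, reduced 2:1 to 13 dB above → 9 dBu.
Stage 2: 9 dB above 0 dBu, reduced 10:1 to 0.9 dB above → 0.9 dBu; +5 dB make-up → 5.9 dBu.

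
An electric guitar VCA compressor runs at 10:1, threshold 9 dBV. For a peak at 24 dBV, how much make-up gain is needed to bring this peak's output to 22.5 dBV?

12 dB

Without make-up, output = threshold + overshoot/10 = 9 + 1.5 = 10.5 dBV.
Gap to target: 12 dB.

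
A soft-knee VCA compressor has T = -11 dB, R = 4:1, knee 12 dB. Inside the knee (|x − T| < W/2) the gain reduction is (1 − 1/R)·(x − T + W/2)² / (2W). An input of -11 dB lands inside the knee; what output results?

-12.125 dB

x − T + W/2 = -11 − (-11) + 6 = 6.
GR = (1 − 1/4) × 6² / 24 = 0.75 × 36 / 24 = 1.125 dB.
Output = -11 − 1.125 = -12.125 dB.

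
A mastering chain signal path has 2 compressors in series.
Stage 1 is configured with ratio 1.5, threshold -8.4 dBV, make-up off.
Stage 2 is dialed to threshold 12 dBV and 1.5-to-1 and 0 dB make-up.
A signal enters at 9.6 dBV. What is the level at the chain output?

3.6 dBV

Stage 1: 9.6 dBV is 18 dB over -8.4 dBV; at 1.5:1 that becomes 12 dB over, giving 3.6 dBV.
Stage 2: 3.6 dBV is at or below the 12 dBV threshold — no compression; output 3.6 dBV.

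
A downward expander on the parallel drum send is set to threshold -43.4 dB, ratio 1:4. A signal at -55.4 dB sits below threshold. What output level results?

Undershoot = (-43.4) − (-55.4) = 12 dB.
At 1:4, that expands to 48 dB under threshold.
Output = -43.4 − 48 = -91.4 dB.

-91.4 dB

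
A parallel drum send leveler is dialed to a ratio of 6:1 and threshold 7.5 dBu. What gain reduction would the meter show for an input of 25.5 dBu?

15 dB

The signal is 18 dB above threshold.
At 6:1, output sits 18/6 = 3 dB above threshold.
GR = overshoot in − overshoot out = 18 − 3 = 15 dB.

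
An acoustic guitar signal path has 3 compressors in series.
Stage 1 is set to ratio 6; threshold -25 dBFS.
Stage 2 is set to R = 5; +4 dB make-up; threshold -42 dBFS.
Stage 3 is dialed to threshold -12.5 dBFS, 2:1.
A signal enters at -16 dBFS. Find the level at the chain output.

Stage 1: -16 dBFS is 9 dB over -25 dBFS; at 6:1 that becomes 1.5 dB over, giving -23.5 dBFS.
Stage 2: -23.5 dBFS is 18.5 dB over -42 dBFS; at 5:1 that becomes 3.7 dB over, giving -38.3 dBFS; +4 dB make-up → -34.3 dBFS.
Stage 3: below threshold (-34.3 ≤ -12.5); passes unchanged; output -34.3 dBFS.

-34.3 dBFS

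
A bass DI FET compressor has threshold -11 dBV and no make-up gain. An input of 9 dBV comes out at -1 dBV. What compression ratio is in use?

2:1

Input overshoot = 9 − (-11) = 20 dB; output overshoot = -1 − (-11) = 10 dB.
Ratio = 20 / 10 = 2.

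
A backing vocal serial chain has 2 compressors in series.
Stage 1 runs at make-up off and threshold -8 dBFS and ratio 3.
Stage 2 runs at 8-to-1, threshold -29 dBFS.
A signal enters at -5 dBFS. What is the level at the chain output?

Stage 1: -5 dBFS is 3 dB over -8 dBFS; at 3:1 that becomes 1 dB over, giving -7 dBFS.
Stage 2: -7 dBFS is 22 dB over -29 dBFS; at 8:1 that becomes 2.75 dB over, giving -26.25 dBFS.

-26.25 dBFS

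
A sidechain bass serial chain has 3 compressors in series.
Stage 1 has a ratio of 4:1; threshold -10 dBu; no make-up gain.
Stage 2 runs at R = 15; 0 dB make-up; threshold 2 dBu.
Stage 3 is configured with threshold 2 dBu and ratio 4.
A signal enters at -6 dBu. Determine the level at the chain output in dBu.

Stage 1: overshoot 4 dB → 4/4 = 1 dB → -9 dBu.
Stage 2: below threshold (-9 ≤ 2); passes unchanged; output -9 dBu.
Stage 3: -9 dBu is at or below the 2 dBu threshold — no compression; output -9 dBu.

-9 dBu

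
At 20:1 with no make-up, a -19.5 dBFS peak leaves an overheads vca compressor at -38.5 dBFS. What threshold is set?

-39.5 dBFS

Gain reduction = -19.5 − (-38.5) = 19 dB; output overshoot = GR / (R − 1) = 19 / 19 = 1 dB.
Threshold = output − output overshoot = -38.5 − 1 = -39.5 dBFS.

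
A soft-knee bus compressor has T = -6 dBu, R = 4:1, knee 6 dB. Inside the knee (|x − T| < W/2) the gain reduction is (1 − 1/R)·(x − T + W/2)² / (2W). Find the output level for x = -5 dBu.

-6 dBu

x − T + W/2 = -5 − (-6) + 3 = 4.
GR = (1 − 1/4) × 4² / 12 = 0.75 × 16 / 12 = 1 dB.
Output = -5 − 1 = -6 dBu.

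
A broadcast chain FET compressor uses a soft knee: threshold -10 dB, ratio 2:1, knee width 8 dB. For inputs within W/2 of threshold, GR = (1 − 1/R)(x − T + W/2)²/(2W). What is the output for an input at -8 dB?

x − T + W/2 = -8 − (-10) + 4 = 6.
GR = (1 − 1/2) × 6² / 16 = 0.5 × 36 / 16 = 1.125 dB.
Output = -8 − 1.125 = -9.125 dB.

-9.125 dB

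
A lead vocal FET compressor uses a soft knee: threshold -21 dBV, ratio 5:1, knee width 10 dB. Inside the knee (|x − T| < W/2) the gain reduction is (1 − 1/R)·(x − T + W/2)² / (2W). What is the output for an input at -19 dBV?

-20.96 dBV

x − T + W/2 = -19 − (-21) + 5 = 7.
GR = (1 − 1/5) × 7² / 20 = 0.8 × 49 / 20 = 1.96 dB.
Output = -19 − 1.96 = -20.96 dBV.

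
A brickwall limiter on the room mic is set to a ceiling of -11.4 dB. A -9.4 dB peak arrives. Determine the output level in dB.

-11.4 dB

At ∞:1, everything above -11.4 dB is held at the ceiling.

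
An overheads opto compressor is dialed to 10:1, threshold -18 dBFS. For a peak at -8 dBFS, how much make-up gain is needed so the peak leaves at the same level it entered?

9 dB

Overshoot 10 dB → 10/10 = 1 dB after compression, so the compressed level is -18 + 1 = -17 dBFS.
Make-up = target − compressed = -8 − (-17) = 9 dB.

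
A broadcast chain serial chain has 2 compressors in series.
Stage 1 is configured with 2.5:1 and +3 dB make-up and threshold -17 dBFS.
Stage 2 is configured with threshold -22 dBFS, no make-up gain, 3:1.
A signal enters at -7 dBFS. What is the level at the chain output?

Stage 1: overshoot 10 dB → 10/2.5 = 4 dB → -13 dBFS; +3 dB make-up → -10 dBFS.
Stage 2: -10 dBFS is 12 dB over -22 dBFS; at 3:1 that becomes 4 dB over, giving -18 dBFS.

-18 dBFS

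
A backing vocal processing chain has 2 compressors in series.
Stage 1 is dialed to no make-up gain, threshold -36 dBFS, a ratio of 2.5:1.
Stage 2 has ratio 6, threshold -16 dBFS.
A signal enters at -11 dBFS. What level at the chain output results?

Stage 1: overshoot 25 dB → 25/2.5 = 10 dB → -26 dBFS.
Stage 2: -26 dBFS is at or below the -16 dBFS threshold — no compression; output -26 dBFS.

-26 dBFS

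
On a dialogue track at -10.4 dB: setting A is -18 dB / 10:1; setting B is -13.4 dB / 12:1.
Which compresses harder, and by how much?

A: 7.6 dB over, compressed to 0.76 dB over, so 6.84 dB of GR.
B: 3 dB over, compressed to 0.25 dB over, so 2.75 dB of GR.
A applies 4.09 dB more gain reduction.

A, by 4.09 dB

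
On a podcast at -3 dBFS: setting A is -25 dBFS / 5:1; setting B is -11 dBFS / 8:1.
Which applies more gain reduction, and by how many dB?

A: GR = 22 − 22/5 = 17.6 dB.
B: GR = 8 − 8/8 = 7 dB.
A applies 10.6 dB more gain reduction.

A, by 10.6 dB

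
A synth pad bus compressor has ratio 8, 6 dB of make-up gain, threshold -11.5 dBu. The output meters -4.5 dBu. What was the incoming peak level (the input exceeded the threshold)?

-3.5 dBu

Stripping the +6 dB make-up gives -10.5 dBu at the gain stage.
That's 1 dB above the -11.5 dBu threshold.
Input overshoot = R × output overshoot = 8 dB → input = -11.5 + 8 = -3.5 dBu.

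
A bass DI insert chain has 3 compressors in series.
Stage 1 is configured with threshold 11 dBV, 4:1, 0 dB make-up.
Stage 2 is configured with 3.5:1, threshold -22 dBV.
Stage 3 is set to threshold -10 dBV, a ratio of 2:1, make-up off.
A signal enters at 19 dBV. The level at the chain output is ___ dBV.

Stage 1: overshoot 8 dB → 8/4 = 2 dB → 13 dBV.
Stage 2: overshoot 35 dB → 35/3.5 = 10 dB → -12 dBV.
Stage 3: below threshold (-12 ≤ -10); passes unchanged; output -12 dBV.

-12 dBV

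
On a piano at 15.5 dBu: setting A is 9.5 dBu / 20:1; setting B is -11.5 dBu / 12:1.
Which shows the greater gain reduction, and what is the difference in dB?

A: 6 dB over, compressed to 0.3 dB over, so 5.7 dB of GR.
B: 27 dB over, compressed to 2.25 dB over, so 24.75 dB of GR.
Difference: 19.05 dB in favour of B.

B, by 19.05 dB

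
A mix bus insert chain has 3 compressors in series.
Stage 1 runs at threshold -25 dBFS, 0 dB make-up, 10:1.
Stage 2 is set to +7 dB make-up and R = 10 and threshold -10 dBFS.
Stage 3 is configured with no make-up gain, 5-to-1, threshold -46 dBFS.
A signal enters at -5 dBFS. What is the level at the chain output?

-40 dBFS

Stage 1: -5 dBFS is 20 dB over -25 dBFS; at 10:1 that becomes 2 dB over, giving -23 dBFS.
Stage 2: below threshold (-23 ≤ -10); passes unchanged; make-up brings it to -16 dBFS.
Stage 3: 30 dB above -46 dBFS, reduced 5:1 to 6 dB above → -40 dBFS.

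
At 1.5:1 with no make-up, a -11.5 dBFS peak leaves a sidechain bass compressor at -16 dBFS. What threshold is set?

Input is 13.5 dB above T (since output overshoot × R = input overshoot: (-16 − T)·1.5 = -11.5 − T gives T = -25 dBFS).
Check: -25 + (-11.5 − (-25))/1.5 = -25 + 9 = -16 dBFS. ✓

-25 dBFS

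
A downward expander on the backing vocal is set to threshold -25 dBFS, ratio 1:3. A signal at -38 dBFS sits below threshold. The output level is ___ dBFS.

Below threshold, a 1:3 expander applies gain = (3−1)×(T − x) of attenuation.
(3−1) × 13 = 26 dB, so output = -38 − 26 = -64 dBFS.

-64 dBFS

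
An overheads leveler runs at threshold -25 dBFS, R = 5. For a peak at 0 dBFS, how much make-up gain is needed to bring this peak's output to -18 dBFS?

The peak compresses to -25 + 25/5 = -20 dBFS.
To reach -18 dBFS requires -18 − (-20) = 2 dB of make-up.

2 dB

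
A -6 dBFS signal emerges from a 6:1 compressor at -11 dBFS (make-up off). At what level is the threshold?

-12 dBFS

Input is 6 dB above T (since output overshoot × R = input overshoot: (-11 − T)·6 = -6 − T gives T = -12 dBFS).
Check: -12 + (-6 − (-12))/6 = -12 + 1 = -11 dBFS. ✓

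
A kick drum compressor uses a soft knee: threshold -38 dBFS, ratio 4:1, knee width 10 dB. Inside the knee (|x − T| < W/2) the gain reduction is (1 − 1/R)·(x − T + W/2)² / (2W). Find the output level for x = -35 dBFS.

x − T + W/2 = -35 − (-38) + 5 = 8.
GR = (1 − 1/4) × 8² / 20 = 0.75 × 64 / 20 = 2.4 dB.
Output = -35 − 2.4 = -37.4 dBFS.

-37.4 dBFS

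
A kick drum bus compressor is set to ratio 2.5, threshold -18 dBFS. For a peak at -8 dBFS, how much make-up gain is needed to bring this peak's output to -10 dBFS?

Without make-up, output = threshold + overshoot/2.5 = -18 + 4 = -14 dBFS.
Gap to target: 4 dB.

4 dB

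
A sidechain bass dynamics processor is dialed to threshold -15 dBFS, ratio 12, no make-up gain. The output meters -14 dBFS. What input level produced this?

Post-compression overshoot = -14 − (-15) = 1 dB.
Undo the ratio: input overshoot = 1 × 12 = 12 dB, giving input = -3 dBFS.

-3 dBFS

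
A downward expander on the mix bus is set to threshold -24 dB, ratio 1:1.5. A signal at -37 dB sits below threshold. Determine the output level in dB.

Below threshold, a 1:1.5 expander applies gain = (1.5−1)×(T − x) of attenuation.
(1.5−1) × 13 = 6.5 dB, so output = -37 − 6.5 = -43.5 dB.

-43.5 dB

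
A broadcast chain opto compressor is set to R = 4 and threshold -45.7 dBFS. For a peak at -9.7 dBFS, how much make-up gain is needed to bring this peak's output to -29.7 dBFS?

7 dB

The peak compresses to -45.7 + 36/4 = -36.7 dBFS.
To reach -29.7 dBFS requires -29.7 − (-36.7) = 7 dB of make-up.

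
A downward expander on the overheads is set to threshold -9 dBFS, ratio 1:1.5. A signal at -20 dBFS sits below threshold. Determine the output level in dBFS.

-25.5 dBFS

Below threshold, a 1:1.5 expander applies gain = (1.5−1)×(T − x) of attenuation.
(1.5−1) × 11 = 5.5 dB, so output = -20 − 5.5 = -25.5 dBFS.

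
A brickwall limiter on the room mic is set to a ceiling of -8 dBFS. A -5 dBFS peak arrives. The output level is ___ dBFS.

-8 dBFS

The limiter clamps the peak to its -8 dBFS ceiling.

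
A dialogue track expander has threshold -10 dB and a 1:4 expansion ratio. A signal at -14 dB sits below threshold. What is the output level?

-26 dB

Below threshold, a 1:4 expander applies gain = (4−1)×(T − x) of attenuation.
(4−1) × 4 = 12 dB, so output = -14 − 12 = -26 dB.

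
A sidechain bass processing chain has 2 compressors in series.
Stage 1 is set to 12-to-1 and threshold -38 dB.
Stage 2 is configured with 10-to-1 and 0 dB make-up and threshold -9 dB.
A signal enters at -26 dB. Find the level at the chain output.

-37 dB

Stage 1: overshoot 12 dB → 12/12 = 1 dB → -37 dB.
Stage 2: -37 dB ≤ -9 dB, so stage 2 doesn't engage; output -37 dB.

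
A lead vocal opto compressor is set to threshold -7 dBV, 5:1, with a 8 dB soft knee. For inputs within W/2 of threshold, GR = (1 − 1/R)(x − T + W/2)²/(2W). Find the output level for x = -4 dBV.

x − T + W/2 = -4 − (-7) + 4 = 7.
GR = (1 − 1/5) × 7² / 16 = 0.8 × 49 / 16 = 2.45 dB.
Output = -4 − 2.45 = -6.45 dBV.

-6.45 dBV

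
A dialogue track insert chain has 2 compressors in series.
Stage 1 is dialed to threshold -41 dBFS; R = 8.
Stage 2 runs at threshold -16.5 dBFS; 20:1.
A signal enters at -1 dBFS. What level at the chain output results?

-36 dBFS

Stage 1: -1 dBFS is 40 dB over -41 dBFS; at 8:1 that becomes 5 dB over, giving -36 dBFS.
Stage 2: -36 dBFS is at or below the -16.5 dBFS threshold — no compression; output -36 dBFS.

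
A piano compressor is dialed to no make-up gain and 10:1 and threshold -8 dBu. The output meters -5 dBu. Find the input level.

22 dBu

That's 3 dB above the -8 dBu threshold.
Undo the ratio: input overshoot = 3 × 10 = 30 dB, giving input = 22 dBu.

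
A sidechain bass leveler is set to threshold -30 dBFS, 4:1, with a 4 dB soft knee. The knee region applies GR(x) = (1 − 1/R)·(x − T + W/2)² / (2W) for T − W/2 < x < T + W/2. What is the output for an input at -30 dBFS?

-30.375 dBFS

x − T + W/2 = -30 − (-30) + 2 = 2.
GR = (1 − 1/4) × 2² / 8 = 0.75 × 4 / 8 = 0.375 dB.
Output = -30 − 0.375 = -30.375 dBFS.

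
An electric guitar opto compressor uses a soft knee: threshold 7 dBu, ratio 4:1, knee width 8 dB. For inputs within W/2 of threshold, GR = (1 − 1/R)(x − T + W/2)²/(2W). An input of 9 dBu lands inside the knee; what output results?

x − T + W/2 = 9 − 7 + 4 = 6.
GR = (1 − 1/4) × 6² / 16 = 0.75 × 36 / 16 = 1.6875 dB.
Output = 9 − 1.6875 = 7.3125 dBu.

7.3125 dBu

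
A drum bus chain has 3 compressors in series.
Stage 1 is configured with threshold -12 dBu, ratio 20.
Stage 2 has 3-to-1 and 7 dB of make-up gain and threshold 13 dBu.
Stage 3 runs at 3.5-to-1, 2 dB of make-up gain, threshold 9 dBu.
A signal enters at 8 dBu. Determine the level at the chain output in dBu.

Stage 1: 8 dBu is 20 dB over -12 dBu; at 20:1 that becomes 1 dB over, giving -11 dBu.
Stage 2: -11 dBu is at or below the 13 dBu threshold — no compression; make-up brings it to -4 dBu.
Stage 3: below threshold (-4 ≤ 9); passes unchanged; make-up brings it to -2 dBu.

-2 dBu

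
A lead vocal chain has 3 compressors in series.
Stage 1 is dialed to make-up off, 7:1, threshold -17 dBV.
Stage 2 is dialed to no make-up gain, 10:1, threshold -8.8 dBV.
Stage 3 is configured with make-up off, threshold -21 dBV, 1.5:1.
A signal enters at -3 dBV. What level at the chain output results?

-17 dBV

Stage 1: 14 dB above -17 dBV, reduced 7:1 to 2 dB above → -15 dBV.
Stage 2: below threshold (-15 ≤ -8.8); passes unchanged; output -15 dBV.
Stage 3: -15 dBV is 6 dB over -21 dBV; at 1.5:1 that becomes 4 dB over, giving -17 dBV.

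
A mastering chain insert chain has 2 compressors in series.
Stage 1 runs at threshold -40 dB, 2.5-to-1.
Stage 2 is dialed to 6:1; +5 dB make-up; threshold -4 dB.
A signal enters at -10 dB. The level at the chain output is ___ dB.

-23 dB

Stage 1: overshoot 30 dB → 30/2.5 = 12 dB → -28 dB.
Stage 2: -28 dB ≤ -4 dB, so stage 2 doesn't engage; make-up brings it to -23 dB.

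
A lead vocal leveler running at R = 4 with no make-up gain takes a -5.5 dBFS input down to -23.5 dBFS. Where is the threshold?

-29.5 dBFS

Input is 24 dB above T (since output overshoot × R = input overshoot: (-23.5 − T)·4 = -5.5 − T gives T = -29.5 dBFS).
Check: -29.5 + (-5.5 − (-29.5))/4 = -29.5 + 6 = -23.5 dBFS. ✓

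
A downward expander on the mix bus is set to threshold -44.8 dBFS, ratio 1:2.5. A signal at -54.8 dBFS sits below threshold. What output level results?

-69.8 dBFS

Undershoot = (-44.8) − (-54.8) = 10 dB.
At 1:2.5, that expands to 25 dB under threshold.
Output = -44.8 − 25 = -69.8 dBFS.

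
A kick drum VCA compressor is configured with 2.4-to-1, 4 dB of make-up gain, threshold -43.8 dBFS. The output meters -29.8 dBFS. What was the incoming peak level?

Stripping the +4 dB make-up gives -33.8 dBFS at the gain stage.
The compressed level sits -33.8 − (-43.8) = 10 dB over threshold.
Input overshoot = R × output overshoot = 24 dB → input = -43.8 + 24 = -19.8 dBFS.

-19.8 dBFS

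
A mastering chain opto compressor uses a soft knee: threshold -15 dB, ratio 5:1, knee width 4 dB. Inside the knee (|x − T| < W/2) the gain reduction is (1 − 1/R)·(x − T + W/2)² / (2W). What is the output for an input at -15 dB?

-15.4 dB

x − T + W/2 = -15 − (-15) + 2 = 2.
GR = (1 − 1/5) × 2² / 8 = 0.8 × 4 / 8 = 0.4 dB.
Output = -15 − 0.4 = -15.4 dB.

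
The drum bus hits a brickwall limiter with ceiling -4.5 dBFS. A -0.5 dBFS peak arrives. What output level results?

The limiter clamps the peak to its -4.5 dBFS ceiling.

-4.5 dBFS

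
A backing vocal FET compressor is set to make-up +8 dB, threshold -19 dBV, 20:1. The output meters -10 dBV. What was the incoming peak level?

Remove make-up: -10 − 8 = -18 dBV.
That's 1 dB above the -19 dBV threshold.
Before 20:1 compression the overshoot was 1 × 20 = 20 dB, so input = -19 + 20 = 1 dBV.

1 dBV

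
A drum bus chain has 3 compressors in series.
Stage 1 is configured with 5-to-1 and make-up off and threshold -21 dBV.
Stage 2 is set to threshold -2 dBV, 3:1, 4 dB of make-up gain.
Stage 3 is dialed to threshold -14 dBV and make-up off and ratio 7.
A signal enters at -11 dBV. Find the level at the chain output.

Stage 1: 10 dB above -21 dBV, reduced 5:1 to 2 dB above → -19 dBV.
Stage 2: -19 dBV is at or below the -2 dBV threshold — no compression; make-up brings it to -15 dBV.
Stage 3: -15 dBV ≤ -14 dBV, so stage 3 doesn't engage; output -15 dBV.

-15 dBV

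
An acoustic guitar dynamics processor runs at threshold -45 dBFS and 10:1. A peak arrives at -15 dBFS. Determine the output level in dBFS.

Overshoot: -15 − (-45) = 30 dB.
10:1 compression reduces that to 30/10 = 3 dB over.
That puts the output at -42 dBFS.

-42 dBFS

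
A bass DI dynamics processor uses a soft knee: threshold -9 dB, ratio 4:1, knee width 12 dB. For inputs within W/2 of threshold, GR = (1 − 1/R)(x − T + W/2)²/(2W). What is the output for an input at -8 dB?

x − T + W/2 = -8 − (-9) + 6 = 7.
GR = (1 − 1/4) × 7² / 24 = 0.75 × 49 / 24 = 1.53125 dB.
Output = -8 − 1.53125 = -9.53125 dB.

-9.53125 dB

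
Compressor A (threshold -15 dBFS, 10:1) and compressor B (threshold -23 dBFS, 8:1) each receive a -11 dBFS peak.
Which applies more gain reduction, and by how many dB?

B, by 6.9 dB

A: overshoot 4 dB → output overshoot 0.4 dB → GR 3.6 dB.
B: overshoot 12 dB → output overshoot 1.5 dB → GR 10.5 dB.
B reduces 6.9 dB more.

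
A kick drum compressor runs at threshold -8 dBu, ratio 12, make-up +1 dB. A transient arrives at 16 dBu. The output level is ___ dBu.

-5 dBu

The input is 24 dB above the -8 dBu threshold.
12:1 compression reduces that to 24/12 = 2 dB over.
So the level is -8 + 2 = -6 dBu; make-up adds 1 dB, giving -5 dBu.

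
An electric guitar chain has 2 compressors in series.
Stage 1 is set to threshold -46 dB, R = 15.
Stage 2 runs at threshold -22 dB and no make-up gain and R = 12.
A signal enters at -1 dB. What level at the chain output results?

-43 dB

Stage 1: 45 dB above -46 dB, reduced 15:1 to 3 dB above → -43 dB.
Stage 2: -43 dB is at or below the -22 dB threshold — no compression; output -43 dB.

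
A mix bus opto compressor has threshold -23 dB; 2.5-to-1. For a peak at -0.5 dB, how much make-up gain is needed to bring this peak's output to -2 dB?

Without make-up, output = threshold + overshoot/2.5 = -23 + 9 = -14 dB.
Gap to target: 12 dB.

12 dB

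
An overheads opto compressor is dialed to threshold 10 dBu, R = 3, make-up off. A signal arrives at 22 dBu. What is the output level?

Overshoot: 22 − 10 = 12 dB.
The 12 dB excess becomes 4 dB after 3:1 reduction.
That puts the output at 14 dBu.

14 dBu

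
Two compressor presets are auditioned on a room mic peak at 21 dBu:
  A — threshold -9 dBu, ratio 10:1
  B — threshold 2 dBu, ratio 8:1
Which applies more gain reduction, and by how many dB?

A, by 10.375 dB

A: GR = 30 − 30/10 = 27 dB.
B: GR = 19 − 19/8 = 16.625 dB.
A reduces 10.375 dB more.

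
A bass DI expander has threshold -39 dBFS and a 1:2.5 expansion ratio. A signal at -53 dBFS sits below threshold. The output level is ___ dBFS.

Undershoot = (-39) − (-53) = 14 dB.
At 1:2.5, that expands to 35 dB under threshold.
Output = -39 − 35 = -74 dBFS.

-74 dBFS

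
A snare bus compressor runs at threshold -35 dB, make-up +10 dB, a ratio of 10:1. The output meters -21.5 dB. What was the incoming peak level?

Before make-up, the level was -21.5 − 10 = -31.5 dB.
That's 3.5 dB above the -35 dB threshold.
Before 10:1 compression the overshoot was 3.5 × 10 = 35 dB, so input = -35 + 35 = 0 dB.

0 dB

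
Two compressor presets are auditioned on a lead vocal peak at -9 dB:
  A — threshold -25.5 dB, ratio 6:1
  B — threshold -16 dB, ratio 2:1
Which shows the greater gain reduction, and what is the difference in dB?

A, by 10.25 dB

A: 16.5 dB over, compressed to 2.75 dB over, so 13.75 dB of GR.
B: 7 dB over, compressed to 3.5 dB over, so 3.5 dB of GR.
A applies 10.25 dB more gain reduction.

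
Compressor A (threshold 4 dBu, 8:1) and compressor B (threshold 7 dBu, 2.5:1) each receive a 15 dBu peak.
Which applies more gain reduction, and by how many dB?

A, by 4.825 dB

A: GR = 11 − 11/8 = 9.625 dB.
B: GR = 8 − 8/2.5 = 4.8 dB.
Difference: 4.825 dB in favour of A.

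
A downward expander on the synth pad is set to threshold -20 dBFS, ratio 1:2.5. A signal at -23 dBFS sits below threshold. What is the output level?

Undershoot = (-20) − (-23) = 3 dB.
At 1:2.5, that expands to 7.5 dB under threshold.
Output = -20 − 7.5 = -27.5 dBFS.

-27.5 dBFS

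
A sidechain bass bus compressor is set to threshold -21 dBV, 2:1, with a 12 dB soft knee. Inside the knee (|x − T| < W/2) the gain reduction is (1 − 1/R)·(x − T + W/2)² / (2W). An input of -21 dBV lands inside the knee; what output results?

x − T + W/2 = -21 − (-21) + 6 = 6.
GR = (1 − 1/2) × 6² / 24 = 0.5 × 36 / 24 = 0.75 dB.
Output = -21 − 0.75 = -21.75 dBV.

-21.75 dBV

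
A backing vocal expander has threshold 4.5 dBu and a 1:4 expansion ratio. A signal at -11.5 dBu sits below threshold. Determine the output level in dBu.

The input is 16 dB below the 4.5 dBu threshold.
A 1:4 expander multiplies undershoot by 4: 16 × 4 = 64 dB below threshold.
Output = 4.5 − 64 = -59.5 dBu.

-59.5 dBu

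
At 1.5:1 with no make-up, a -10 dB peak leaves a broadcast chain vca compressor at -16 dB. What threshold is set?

-28 dB

Let T be the threshold. Output overshoot = (input overshoot)/R, so -16 − T = (-10 − T)/1.5.
1.5·(-16 − T) = -10 − T → 0.5·T = -24 − (-10) = -14.
T = -14/0.5 = -28 dB.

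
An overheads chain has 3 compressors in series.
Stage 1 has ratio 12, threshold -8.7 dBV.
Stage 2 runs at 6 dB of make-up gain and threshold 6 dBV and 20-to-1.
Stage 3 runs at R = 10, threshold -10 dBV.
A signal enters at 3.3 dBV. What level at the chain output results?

-9.17 dBV

Stage 1: 3.3 dBV is 12 dB over -8.7 dBV; at 12:1 that becomes 1 dB over, giving -7.7 dBV.
Stage 2: -7.7 dBV ≤ 6 dBV, so stage 2 doesn't engage; make-up brings it to -1.7 dBV.
Stage 3: overshoot 8.3 dB → 8.3/10 = 0.83 dB → -9.17 dBV.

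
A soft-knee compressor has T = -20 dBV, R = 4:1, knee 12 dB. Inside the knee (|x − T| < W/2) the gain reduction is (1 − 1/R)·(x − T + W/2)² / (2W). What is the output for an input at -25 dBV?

x − T + W/2 = -25 − (-20) + 6 = 1.
GR = (1 − 1/4) × 1² / 24 = 0.75 × 1 / 24 = 0.03125 dB.
Output = -25 − 0.03125 = -25.03125 dBV.

-25.03125 dBV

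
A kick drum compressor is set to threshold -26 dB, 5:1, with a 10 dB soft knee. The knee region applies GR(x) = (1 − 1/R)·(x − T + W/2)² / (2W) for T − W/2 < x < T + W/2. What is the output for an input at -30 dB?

-30.04 dB

x − T + W/2 = -30 − (-26) + 5 = 1.
GR = (1 − 1/5) × 1² / 20 = 0.8 × 1 / 20 = 0.04 dB.
Output = -30 − 0.04 = -30.04 dB.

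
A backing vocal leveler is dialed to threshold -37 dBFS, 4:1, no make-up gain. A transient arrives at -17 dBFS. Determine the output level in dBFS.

Overshoot: -17 − (-37) = 20 dB.
4:1 compression reduces that to 20/4 = 5 dB over.
So the level is -37 + 5 = -32 dBFS.

-32 dBFS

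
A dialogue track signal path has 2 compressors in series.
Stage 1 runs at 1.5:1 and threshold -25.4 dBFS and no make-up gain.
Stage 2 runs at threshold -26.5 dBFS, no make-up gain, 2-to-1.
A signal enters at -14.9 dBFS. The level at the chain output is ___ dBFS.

Stage 1: -14.9 dBFS is 10.5 dB over -25.4 dBFS; at 1.5:1 that becomes 7 dB over, giving -18.4 dBFS.
Stage 2: -18.4 dBFS is 8.1 dB over -26.5 dBFS; at 2:1 that becomes 4.05 dB over, giving -22.45 dBFS.

-22.45 dBFS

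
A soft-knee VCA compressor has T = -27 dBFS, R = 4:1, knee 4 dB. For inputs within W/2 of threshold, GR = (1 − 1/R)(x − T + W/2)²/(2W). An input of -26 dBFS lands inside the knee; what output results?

x − T + W/2 = -26 − (-27) + 2 = 3.
GR = (1 − 1/4) × 3² / 8 = 0.75 × 9 / 8 = 0.84375 dB.
Output = -26 − 0.84375 = -26.84375 dBFS.

-26.84375 dBFS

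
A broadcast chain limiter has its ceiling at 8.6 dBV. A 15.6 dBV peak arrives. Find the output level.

A brickwall limiter is an ∞:1 compressor: any input above the ceiling is clamped to 8.6 dBV.

8.6 dBV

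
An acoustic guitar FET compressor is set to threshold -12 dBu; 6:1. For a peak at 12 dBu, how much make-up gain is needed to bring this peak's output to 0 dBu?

Without make-up, output = threshold + overshoot/6 = -12 + 4 = -8 dBu.
Gap to target: 8 dB.

8 dB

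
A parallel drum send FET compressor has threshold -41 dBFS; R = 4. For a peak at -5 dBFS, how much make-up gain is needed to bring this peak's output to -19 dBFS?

13 dB

Without make-up, output = threshold + overshoot/4 = -41 + 9 = -32 dBFS.
Gap to target: 13 dB.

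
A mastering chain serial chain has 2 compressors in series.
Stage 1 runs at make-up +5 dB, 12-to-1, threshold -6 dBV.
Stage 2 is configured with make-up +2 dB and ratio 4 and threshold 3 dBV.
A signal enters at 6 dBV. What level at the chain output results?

Stage 1: 6 dBV is 12 dB over -6 dBV; at 12:1 that becomes 1 dB over, giving -5 dBV; +5 dB make-up → 0 dBV.
Stage 2: 0 dBV ≤ 3 dBV, so stage 2 doesn't engage; make-up brings it to 2 dBV.

2 dBV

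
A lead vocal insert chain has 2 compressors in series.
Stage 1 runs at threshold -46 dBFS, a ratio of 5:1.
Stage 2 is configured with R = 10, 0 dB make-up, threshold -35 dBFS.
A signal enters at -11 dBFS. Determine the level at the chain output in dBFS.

-39 dBFS

Stage 1: -11 dBFS is 35 dB over -46 dBFS; at 5:1 that becomes 7 dB over, giving -39 dBFS.
Stage 2: -39 dBFS is at or below the -35 dBFS threshold — no compression; output -39 dBFS.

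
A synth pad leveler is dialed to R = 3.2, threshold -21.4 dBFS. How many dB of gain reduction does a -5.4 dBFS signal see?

-5.4 dBFS exceeds the threshold by 16 dB.
At 3.2:1, output sits 16/3.2 = 5 dB above threshold.
Gain reduction = 16 − 5 = 11 dB.

11 dB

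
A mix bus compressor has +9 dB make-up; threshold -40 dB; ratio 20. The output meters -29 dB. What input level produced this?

0 dB

Before make-up, the level was -29 − 9 = -38 dB.
Post-compression overshoot = -38 − (-40) = 2 dB.
Before 20:1 compression the overshoot was 2 × 20 = 40 dB, so input = -40 + 40 = 0 dB.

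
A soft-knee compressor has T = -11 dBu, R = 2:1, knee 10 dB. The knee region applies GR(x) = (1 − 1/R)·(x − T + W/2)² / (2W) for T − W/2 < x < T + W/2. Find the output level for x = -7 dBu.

x − T + W/2 = -7 − (-11) + 5 = 9.
GR = (1 − 1/2) × 9² / 20 = 0.5 × 81 / 20 = 2.025 dB.
Output = -7 − 2.025 = -9.025 dBu.

-9.025 dBu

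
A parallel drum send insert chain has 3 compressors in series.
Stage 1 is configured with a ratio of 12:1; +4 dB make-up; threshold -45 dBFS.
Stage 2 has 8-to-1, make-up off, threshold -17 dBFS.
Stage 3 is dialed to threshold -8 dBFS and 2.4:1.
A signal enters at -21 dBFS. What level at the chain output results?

Stage 1: 24 dB above -45 dBFS, reduced 12:1 to 2 dB above → -43 dBFS; +4 dB make-up → -39 dBFS.
Stage 2: -39 dBFS ≤ -17 dBFS, so stage 2 doesn't engage; output -39 dBFS.
Stage 3: -39 dBFS is at or below the -8 dBFS threshold — no compression; output -39 dBFS.

-39 dBFS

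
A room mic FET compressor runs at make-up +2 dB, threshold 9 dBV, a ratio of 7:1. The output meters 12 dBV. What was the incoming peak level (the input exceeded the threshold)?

16 dBV

Before make-up, the level was 12 − 2 = 10 dBV.
That's 1 dB above the 9 dBV threshold.
Undo the ratio: input overshoot = 1 × 7 = 7 dB, giving input = 16 dBV.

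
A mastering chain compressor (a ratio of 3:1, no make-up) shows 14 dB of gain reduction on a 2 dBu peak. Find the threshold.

Gain reduction = 2 − (-12) = 14 dB; output overshoot = GR / (R − 1) = 14 / 2 = 7 dB.
Threshold = output − output overshoot = -12 − 7 = -19 dBu.

-19 dBu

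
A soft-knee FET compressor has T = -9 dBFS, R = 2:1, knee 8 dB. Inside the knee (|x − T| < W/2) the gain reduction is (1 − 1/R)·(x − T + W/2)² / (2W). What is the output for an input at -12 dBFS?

x − T + W/2 = -12 − (-9) + 4 = 1.
GR = (1 − 1/2) × 1² / 16 = 0.5 × 1 / 16 = 0.03125 dB.
Output = -12 − 0.03125 = -12.03125 dBFS.

-12.03125 dBFS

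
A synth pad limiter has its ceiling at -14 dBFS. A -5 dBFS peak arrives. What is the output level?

-14 dBFS

The limiter clamps the peak to its -14 dBFS ceiling.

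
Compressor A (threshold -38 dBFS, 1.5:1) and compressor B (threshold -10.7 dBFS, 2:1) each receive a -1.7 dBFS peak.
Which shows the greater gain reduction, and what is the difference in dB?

A, by 7.6 dB

A: overshoot 36.3 dB → output overshoot 24.2 dB → GR 12.1 dB.
B: overshoot 9 dB → output overshoot 4.5 dB → GR 4.5 dB.
Difference: 7.6 dB in favour of A.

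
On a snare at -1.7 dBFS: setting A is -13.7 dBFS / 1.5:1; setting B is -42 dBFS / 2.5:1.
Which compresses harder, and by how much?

B, by 20.18 dB

A: 12 dB over, compressed to 8 dB over, so 4 dB of GR.
B: 40.3 dB over, compressed to 16.12 dB over, so 24.18 dB of GR.
B reduces 20.18 dB more.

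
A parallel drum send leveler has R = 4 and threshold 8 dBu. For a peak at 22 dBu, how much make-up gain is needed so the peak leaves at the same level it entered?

Without make-up, output = threshold + overshoot/4 = 8 + 3.5 = 11.5 dBu.
Gap to target: 10.5 dB.

10.5 dB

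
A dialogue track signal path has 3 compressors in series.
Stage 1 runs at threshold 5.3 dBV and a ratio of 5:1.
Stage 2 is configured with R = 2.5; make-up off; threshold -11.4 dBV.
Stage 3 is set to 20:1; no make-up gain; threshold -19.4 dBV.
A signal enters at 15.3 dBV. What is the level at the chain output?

Stage 1: 10 dB above 5.3 dBV, reduced 5:1 to 2 dB above → 7.3 dBV.
Stage 2: 18.7 dB above -11.4 dBV, reduced 2.5:1 to 7.48 dB above → -3.92 dBV.
Stage 3: overshoot 15.48 dB → 15.48/20 = 0.774 dB → -18.626 dBV.

-18.626 dBV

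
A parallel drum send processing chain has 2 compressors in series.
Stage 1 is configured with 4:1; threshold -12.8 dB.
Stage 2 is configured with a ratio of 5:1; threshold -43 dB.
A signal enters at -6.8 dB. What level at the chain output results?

Stage 1: 6 dB above -12.8 dB, reduced 4:1 to 1.5 dB above → -11.3 dB.
Stage 2: 31.7 dB above -43 dB, reduced 5:1 to 6.34 dB above → -36.66 dB.

-36.66 dB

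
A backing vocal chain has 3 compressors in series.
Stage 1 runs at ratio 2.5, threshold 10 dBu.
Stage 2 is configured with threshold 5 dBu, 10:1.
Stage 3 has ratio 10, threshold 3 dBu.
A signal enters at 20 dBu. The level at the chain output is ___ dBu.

3.29 dBu

Stage 1: 10 dB above 10 dBu, reduced 2.5:1 to 4 dB above → 14 dBu.
Stage 2: 14 dBu is 9 dB over 5 dBu; at 10:1 that becomes 0.9 dB over, giving 5.9 dBu.
Stage 3: 5.9 dBu is 2.9 dB over 3 dBu; at 10:1 that becomes 0.29 dB over, giving 3.29 dBu.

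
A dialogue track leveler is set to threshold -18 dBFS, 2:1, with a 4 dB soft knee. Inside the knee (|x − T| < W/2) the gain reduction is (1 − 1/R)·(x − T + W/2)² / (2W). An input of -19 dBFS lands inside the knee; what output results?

-19.0625 dBFS

x − T + W/2 = -19 − (-18) + 2 = 1.
GR = (1 − 1/2) × 1² / 8 = 0.5 × 1 / 8 = 0.0625 dB.
Output = -19 − 0.0625 = -19.0625 dBFS.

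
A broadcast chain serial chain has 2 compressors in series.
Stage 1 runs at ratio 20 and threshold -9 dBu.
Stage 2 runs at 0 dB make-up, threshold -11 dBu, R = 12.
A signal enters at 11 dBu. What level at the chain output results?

Stage 1: 11 dBu is 20 dB over -9 dBu; at 20:1 that becomes 1 dB over, giving -8 dBu.
Stage 2: -8 dBu is 3 dB over -11 dBu; at 12:1 that becomes 0.25 dB over, giving -10.75 dBu.

-10.75 dBu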